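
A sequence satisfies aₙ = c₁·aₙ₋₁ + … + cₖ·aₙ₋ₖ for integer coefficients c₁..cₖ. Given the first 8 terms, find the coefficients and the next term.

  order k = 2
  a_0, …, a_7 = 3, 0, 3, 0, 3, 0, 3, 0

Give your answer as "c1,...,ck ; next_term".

  a_2 = 0·0 + 1·3 = 3
  a_3 = 0·3 + 1·0 = 0
  a_4 = 0·0 + 1·3 = 3
  a_5 = 0·3 + 1·0 = 0
  a_6 = 0·0 + 1·3 = 3
  a_7 = 0·3 + 1·0 = 0
  a_8 = 0·0 + 1·3 = 3

0,1 ; 3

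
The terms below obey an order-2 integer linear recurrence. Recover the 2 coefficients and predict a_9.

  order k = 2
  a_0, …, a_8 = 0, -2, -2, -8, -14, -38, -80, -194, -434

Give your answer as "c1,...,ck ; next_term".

  a_2 = 1·-2 + 3·0 = -2
  a_3 = 1·-2 + 3·-2 = -8
  a_4 = 1·-8 + 3·-2 = -14
  a_5 = 1·-14 + 3·-8 = -38
  a_6 = 1·-38 + 3·-14 = -80
  a_7 = 1·-80 + 3·-38 = -194
  a_8 = 1·-194 + 3·-80 = -434
  a_9 = 1·-434 + 3·-194 = -1016

1,3 ; -1016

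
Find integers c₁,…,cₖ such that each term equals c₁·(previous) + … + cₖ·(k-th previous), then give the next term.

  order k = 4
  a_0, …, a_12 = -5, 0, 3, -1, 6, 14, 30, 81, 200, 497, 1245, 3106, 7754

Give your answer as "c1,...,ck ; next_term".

  a_4 = 2·-1 + 1·3 + 1·0 + -1·-5 = 6
  a_5 = 2·6 + 1·-1 + 1·3 + -1·0 = 14
  a_6 = 2·14 + 1·6 + 1·-1 + -1·3 = 30
  a_7 = 2·30 + 1·14 + 1·6 + -1·-1 = 81
  a_8 = 2·81 + 1·30 + 1·14 + -1·6 = 200
  a_9 = 2·200 + 1·81 + 1·30 + -1·14 = 497
  a_10 = 2·497 + 1·200 + 1·81 + -1·30 = 1245
  a_11 = 2·1245 + 1·497 + 1·200 + -1·81 = 3106
  a_12 = 2·3106 + 1·1245 + 1·497 + -1·200 = 7754
  a_13 = 2·7754 + 1·3106 + 1·1245 + -1·497 = 19362

2,1,1,-1 ; 19362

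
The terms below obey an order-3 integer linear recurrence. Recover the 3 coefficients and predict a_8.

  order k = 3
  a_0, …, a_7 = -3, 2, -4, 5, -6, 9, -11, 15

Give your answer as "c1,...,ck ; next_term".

0,1,-1 ; -20

  a_3 = 0·-4 + 1·2 + -1·-3 = 5
  a_4 = 0·5 + 1·-4 + -1·2 = -6
  a_5 = 0·-6 + 1·5 + -1·-4 = 9
  a_6 = 0·9 + 1·-6 + -1·5 = -11
  a_7 = 0·-11 + 1·9 + -1·-6 = 15
  a_8 = 0·15 + 1·-11 + -1·9 = -20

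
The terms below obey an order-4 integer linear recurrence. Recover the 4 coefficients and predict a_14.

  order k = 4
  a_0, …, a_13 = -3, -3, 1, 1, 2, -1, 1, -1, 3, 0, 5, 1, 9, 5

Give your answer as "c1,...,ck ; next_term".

  a_4 = 1·1 + 1·1 + -1·-3 + 1·-3 = 2
  a_5 = 1·2 + 1·1 + -1·1 + 1·-3 = -1
  a_6 = 1·-1 + 1·2 + -1·1 + 1·1 = 1
  a_7 = 1·1 + 1·-1 + -1·2 + 1·1 = -1
  a_8 = 1·-1 + 1·1 + -1·-1 + 1·2 = 3
  a_9 = 1·3 + 1·-1 + -1·1 + 1·-1 = 0
  a_10 = 1·0 + 1·3 + -1·-1 + 1·1 = 5
  a_11 = 1·5 + 1·0 + -1·3 + 1·-1 = 1
  a_12 = 1·1 + 1·5 + -1·0 + 1·3 = 9
  a_13 = 1·9 + 1·1 + -1·5 + 1·0 = 5
  a_14 = 1·5 + 1·9 + -1·1 + 1·5 = 18

1,1,-1,1 ; 18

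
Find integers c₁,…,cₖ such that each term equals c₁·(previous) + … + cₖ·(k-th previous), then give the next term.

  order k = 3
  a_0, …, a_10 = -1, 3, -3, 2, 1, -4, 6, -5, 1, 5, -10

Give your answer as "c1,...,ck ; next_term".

  a_3 = -1·-3 + 0·3 + 1·-1 = 2
  a_4 = -1·2 + 0·-3 + 1·3 = 1
  a_5 = -1·1 + 0·2 + 1·-3 = -4
  a_6 = -1·-4 + 0·1 + 1·2 = 6
  a_7 = -1·6 + 0·-4 + 1·1 = -5
  a_8 = -1·-5 + 0·6 + 1·-4 = 1
  a_9 = -1·1 + 0·-5 + 1·6 = 5
  a_10 = -1·5 + 0·1 + 1·-5 = -10
  a_11 = -1·-10 + 0·5 + 1·1 = 11

-1,0,1 ; 11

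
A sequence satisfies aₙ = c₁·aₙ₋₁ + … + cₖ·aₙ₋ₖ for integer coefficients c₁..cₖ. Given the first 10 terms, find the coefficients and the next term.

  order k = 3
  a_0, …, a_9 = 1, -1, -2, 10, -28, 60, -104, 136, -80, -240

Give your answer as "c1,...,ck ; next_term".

  a_3 = -3·-2 + -2·-1 + 2·1 = 10
  a_4 = -3·10 + -2·-2 + 2·-1 = -28
  a_5 = -3·-28 + -2·10 + 2·-2 = 60
  a_6 = -3·60 + -2·-28 + 2·10 = -104
  a_7 = -3·-104 + -2·60 + 2·-28 = 136
  a_8 = -3·136 + -2·-104 + 2·60 = -80
  a_9 = -3·-80 + -2·136 + 2·-104 = -240
  a_10 = -3·-240 + -2·-80 + 2·136 = 1152

-3,-2,2 ; 1152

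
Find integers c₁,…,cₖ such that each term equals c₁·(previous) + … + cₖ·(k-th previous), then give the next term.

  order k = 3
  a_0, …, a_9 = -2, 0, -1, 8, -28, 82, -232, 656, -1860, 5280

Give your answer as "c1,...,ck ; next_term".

  a_3 = -4·-1 + -4·0 + -2·-2 = 8
  a_4 = -4·8 + -4·-1 + -2·0 = -28
  a_5 = -4·-28 + -4·8 + -2·-1 = 82
  a_6 = -4·82 + -4·-28 + -2·8 = -232
  a_7 = -4·-232 + -4·82 + -2·-28 = 656
  a_8 = -4·656 + -4·-232 + -2·82 = -1860
  a_9 = -4·-1860 + -4·656 + -2·-232 = 5280
  a_10 = -4·5280 + -4·-1860 + -2·656 = -14992

-4,-4,-2 ; -14992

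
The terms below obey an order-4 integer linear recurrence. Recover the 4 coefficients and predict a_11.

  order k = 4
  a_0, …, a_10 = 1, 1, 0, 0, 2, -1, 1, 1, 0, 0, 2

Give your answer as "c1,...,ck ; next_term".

-1,0,1,1 ; -1

  a_4 = -1·0 + 0·0 + 1·1 + 1·1 = 2
  a_5 = -1·2 + 0·0 + 1·0 + 1·1 = -1
  a_6 = -1·-1 + 0·2 + 1·0 + 1·0 = 1
  a_7 = -1·1 + 0·-1 + 1·2 + 1·0 = 1
  a_8 = -1·1 + 0·1 + 1·-1 + 1·2 = 0
  a_9 = -1·0 + 0·1 + 1·1 + 1·-1 = 0
  a_10 = -1·0 + 0·0 + 1·1 + 1·1 = 2
  a_11 = -1·2 + 0·0 + 1·0 + 1·1 = -1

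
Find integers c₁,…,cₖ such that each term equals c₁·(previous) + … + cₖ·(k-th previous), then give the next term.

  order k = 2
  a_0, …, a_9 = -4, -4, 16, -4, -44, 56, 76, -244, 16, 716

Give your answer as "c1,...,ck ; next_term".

  a_2 = -1·-4 + -3·-4 = 16
  a_3 = -1·16 + -3·-4 = -4
  a_4 = -1·-4 + -3·16 = -44
  a_5 = -1·-44 + -3·-4 = 56
  a_6 = -1·56 + -3·-44 = 76
  a_7 = -1·76 + -3·56 = -244
  a_8 = -1·-244 + -3·76 = 16
  a_9 = -1·16 + -3·-244 = 716
  a_10 = -1·716 + -3·16 = -764

-1,-3 ; -764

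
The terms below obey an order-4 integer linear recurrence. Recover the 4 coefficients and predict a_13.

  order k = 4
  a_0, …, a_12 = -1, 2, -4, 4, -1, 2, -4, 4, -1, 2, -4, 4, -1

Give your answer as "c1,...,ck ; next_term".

  a_4 = 0·4 + 0·-4 + 0·2 + 1·-1 = -1
  a_5 = 0·-1 + 0·4 + 0·-4 + 1·2 = 2
  a_6 = 0·2 + 0·-1 + 0·4 + 1·-4 = -4
  a_7 = 0·-4 + 0·2 + 0·-1 + 1·4 = 4
  a_8 = 0·4 + 0·-4 + 0·2 + 1·-1 = -1
  a_9 = 0·-1 + 0·4 + 0·-4 + 1·2 = 2
  a_10 = 0·2 + 0·-1 + 0·4 + 1·-4 = -4
  a_11 = 0·-4 + 0·2 + 0·-1 + 1·4 = 4
  a_12 = 0·4 + 0·-4 + 0·2 + 1·-1 = -1
  a_13 = 0·-1 + 0·4 + 0·-4 + 1·2 = 2

0,0,0,1 ; 2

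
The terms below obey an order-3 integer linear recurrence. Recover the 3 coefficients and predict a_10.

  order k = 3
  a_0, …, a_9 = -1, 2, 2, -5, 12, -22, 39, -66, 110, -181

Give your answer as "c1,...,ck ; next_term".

-2,0,1 ; 296

  a_3 = -2·2 + 0·2 + 1·-1 = -5
  a_4 = -2·-5 + 0·2 + 1·2 = 12
  a_5 = -2·12 + 0·-5 + 1·2 = -22
  a_6 = -2·-22 + 0·12 + 1·-5 = 39
  a_7 = -2·39 + 0·-22 + 1·12 = -66
  a_8 = -2·-66 + 0·39 + 1·-22 = 110
  a_9 = -2·110 + 0·-66 + 1·39 = -181
  a_10 = -2·-181 + 0·110 + 1·-66 = 296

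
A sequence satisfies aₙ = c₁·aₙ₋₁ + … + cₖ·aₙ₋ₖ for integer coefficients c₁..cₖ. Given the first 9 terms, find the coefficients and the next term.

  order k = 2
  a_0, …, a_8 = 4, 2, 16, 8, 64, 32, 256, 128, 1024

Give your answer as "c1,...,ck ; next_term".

  a_2 = 0·2 + 4·4 = 16
  a_3 = 0·16 + 4·2 = 8
  a_4 = 0·8 + 4·16 = 64
  a_5 = 0·64 + 4·8 = 32
  a_6 = 0·32 + 4·64 = 256
  a_7 = 0·256 + 4·32 = 128
  a_8 = 0·128 + 4·256 = 1024
  a_9 = 0·1024 + 4·128 = 512

0,4 ; 512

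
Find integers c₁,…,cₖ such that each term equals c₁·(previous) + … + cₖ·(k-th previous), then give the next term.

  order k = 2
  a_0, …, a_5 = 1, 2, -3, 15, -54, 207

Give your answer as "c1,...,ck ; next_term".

-3,3 ; -783

  a_2 = -3·2 + 3·1 = -3
  a_3 = -3·-3 + 3·2 = 15
  a_4 = -3·15 + 3·-3 = -54
  a_5 = -3·-54 + 3·15 = 207
  a_6 = -3·207 + 3·-54 = -783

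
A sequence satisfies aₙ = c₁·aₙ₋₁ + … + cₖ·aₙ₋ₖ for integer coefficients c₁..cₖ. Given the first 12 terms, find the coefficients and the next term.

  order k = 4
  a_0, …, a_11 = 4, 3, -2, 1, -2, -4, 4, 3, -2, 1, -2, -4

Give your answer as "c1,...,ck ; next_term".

0,-1,0,-1 ; 4

  a_4 = 0·1 + -1·-2 + 0·3 + -1·4 = -2
  a_5 = 0·-2 + -1·1 + 0·-2 + -1·3 = -4
  a_6 = 0·-4 + -1·-2 + 0·1 + -1·-2 = 4
  a_7 = 0·4 + -1·-4 + 0·-2 + -1·1 = 3
  a_8 = 0·3 + -1·4 + 0·-4 + -1·-2 = -2
  a_9 = 0·-2 + -1·3 + 0·4 + -1·-4 = 1
  a_10 = 0·1 + -1·-2 + 0·3 + -1·4 = -2
  a_11 = 0·-2 + -1·1 + 0·-2 + -1·3 = -4
  a_12 = 0·-4 + -1·-2 + 0·1 + -1·-2 = 4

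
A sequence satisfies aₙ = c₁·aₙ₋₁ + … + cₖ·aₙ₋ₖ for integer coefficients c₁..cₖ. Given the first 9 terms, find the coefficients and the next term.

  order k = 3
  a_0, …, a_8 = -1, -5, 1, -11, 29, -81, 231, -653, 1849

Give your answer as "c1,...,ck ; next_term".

-2,2,-1 ; -5235

  a_3 = -2·1 + 2·-5 + -1·-1 = -11
  a_4 = -2·-11 + 2·1 + -1·-5 = 29
  a_5 = -2·29 + 2·-11 + -1·1 = -81
  a_6 = -2·-81 + 2·29 + -1·-11 = 231
  a_7 = -2·231 + 2·-81 + -1·29 = -653
  a_8 = -2·-653 + 2·231 + -1·-81 = 1849
  a_9 = -2·1849 + 2·-653 + -1·231 = -5235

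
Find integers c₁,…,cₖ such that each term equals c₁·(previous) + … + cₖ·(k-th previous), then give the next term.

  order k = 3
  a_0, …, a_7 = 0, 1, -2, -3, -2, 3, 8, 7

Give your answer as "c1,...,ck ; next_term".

  a_3 = 1·-2 + -1·1 + -1·0 = -3
  a_4 = 1·-3 + -1·-2 + -1·1 = -2
  a_5 = 1·-2 + -1·-3 + -1·-2 = 3
  a_6 = 1·3 + -1·-2 + -1·-3 = 8
  a_7 = 1·8 + -1·3 + -1·-2 = 7
  a_8 = 1·7 + -1·8 + -1·3 = -4

1,-1,-1 ; -4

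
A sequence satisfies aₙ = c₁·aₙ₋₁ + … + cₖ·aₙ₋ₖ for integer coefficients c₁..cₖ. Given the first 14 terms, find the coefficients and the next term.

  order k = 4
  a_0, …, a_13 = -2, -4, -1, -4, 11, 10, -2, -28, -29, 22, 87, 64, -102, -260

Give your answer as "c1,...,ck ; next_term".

0,-1,-2,-1 ; -113

  a_4 = 0·-4 + -1·-1 + -2·-4 + -1·-2 = 11
  a_5 = 0·11 + -1·-4 + -2·-1 + -1·-4 = 10
  a_6 = 0·10 + -1·11 + -2·-4 + -1·-1 = -2
  a_7 = 0·-2 + -1·10 + -2·11 + -1·-4 = -28
  a_8 = 0·-28 + -1·-2 + -2·10 + -1·11 = -29
  a_9 = 0·-29 + -1·-28 + -2·-2 + -1·10 = 22
  a_10 = 0·22 + -1·-29 + -2·-28 + -1·-2 = 87
  a_11 = 0·87 + -1·22 + -2·-29 + -1·-28 = 64
  a_12 = 0·64 + -1·87 + -2·22 + -1·-29 = -102
  a_13 = 0·-102 + -1·64 + -2·87 + -1·22 = -260
  a_14 = 0·-260 + -1·-102 + -2·64 + -1·87 = -113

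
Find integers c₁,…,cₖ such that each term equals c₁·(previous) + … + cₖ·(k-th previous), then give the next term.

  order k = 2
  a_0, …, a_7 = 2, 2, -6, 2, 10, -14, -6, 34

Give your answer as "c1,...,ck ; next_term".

-1,-2 ; -22

  a_2 = -1·2 + -2·2 = -6
  a_3 = -1·-6 + -2·2 = 2
  a_4 = -1·2 + -2·-6 = 10
  a_5 = -1·10 + -2·2 = -14
  a_6 = -1·-14 + -2·10 = -6
  a_7 = -1·-6 + -2·-14 = 34
  a_8 = -1·34 + -2·-6 = -22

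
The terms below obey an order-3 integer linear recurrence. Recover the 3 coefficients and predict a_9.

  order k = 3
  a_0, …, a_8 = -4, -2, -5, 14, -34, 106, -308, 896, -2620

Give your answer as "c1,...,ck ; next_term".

-2,2,-2 ; 7648

  a_3 = -2·-5 + 2·-2 + -2·-4 = 14
  a_4 = -2·14 + 2·-5 + -2·-2 = -34
  a_5 = -2·-34 + 2·14 + -2·-5 = 106
  a_6 = -2·106 + 2·-34 + -2·14 = -308
  a_7 = -2·-308 + 2·106 + -2·-34 = 896
  a_8 = -2·896 + 2·-308 + -2·106 = -2620
  a_9 = -2·-2620 + 2·896 + -2·-308 = 7648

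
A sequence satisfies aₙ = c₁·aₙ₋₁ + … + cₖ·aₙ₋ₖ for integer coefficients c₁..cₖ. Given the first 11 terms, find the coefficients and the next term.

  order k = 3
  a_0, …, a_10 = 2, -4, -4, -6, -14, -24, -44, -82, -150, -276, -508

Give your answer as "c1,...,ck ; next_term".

  a_3 = 1·-4 + 1·-4 + 1·2 = -6
  a_4 = 1·-6 + 1·-4 + 1·-4 = -14
  a_5 = 1·-14 + 1·-6 + 1·-4 = -24
  a_6 = 1·-24 + 1·-14 + 1·-6 = -44
  a_7 = 1·-44 + 1·-24 + 1·-14 = -82
  a_8 = 1·-82 + 1·-44 + 1·-24 = -150
  a_9 = 1·-150 + 1·-82 + 1·-44 = -276
  a_10 = 1·-276 + 1·-150 + 1·-82 = -508
  a_11 = 1·-508 + 1·-276 + 1·-150 = -934

1,1,1 ; -934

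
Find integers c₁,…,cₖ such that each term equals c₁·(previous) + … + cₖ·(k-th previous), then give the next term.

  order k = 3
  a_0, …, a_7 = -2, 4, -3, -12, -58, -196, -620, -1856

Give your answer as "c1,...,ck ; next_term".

4,-2,-4 ; -5400

  a_3 = 4·-3 + -2·4 + -4·-2 = -12
  a_4 = 4·-12 + -2·-3 + -4·4 = -58
  a_5 = 4·-58 + -2·-12 + -4·-3 = -196
  a_6 = 4·-196 + -2·-58 + -4·-12 = -620
  a_7 = 4·-620 + -2·-196 + -4·-58 = -1856
  a_8 = 4·-1856 + -2·-620 + -4·-196 = -5400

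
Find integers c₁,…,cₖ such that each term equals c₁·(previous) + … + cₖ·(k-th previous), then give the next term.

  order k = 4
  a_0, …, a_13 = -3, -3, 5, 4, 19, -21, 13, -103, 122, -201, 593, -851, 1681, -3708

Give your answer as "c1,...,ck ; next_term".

-1,1,-3,-3 ; 6163

  a_4 = -1·4 + 1·5 + -3·-3 + -3·-3 = 19
  a_5 = -1·19 + 1·4 + -3·5 + -3·-3 = -21
  a_6 = -1·-21 + 1·19 + -3·4 + -3·5 = 13
  a_7 = -1·13 + 1·-21 + -3·19 + -3·4 = -103
  a_8 = -1·-103 + 1·13 + -3·-21 + -3·19 = 122
  a_9 = -1·122 + 1·-103 + -3·13 + -3·-21 = -201
  a_10 = -1·-201 + 1·122 + -3·-103 + -3·13 = 593
  a_11 = -1·593 + 1·-201 + -3·122 + -3·-103 = -851
  a_12 = -1·-851 + 1·593 + -3·-201 + -3·122 = 1681
  a_13 = -1·1681 + 1·-851 + -3·593 + -3·-201 = -3708
  a_14 = -1·-3708 + 1·1681 + -3·-851 + -3·593 = 6163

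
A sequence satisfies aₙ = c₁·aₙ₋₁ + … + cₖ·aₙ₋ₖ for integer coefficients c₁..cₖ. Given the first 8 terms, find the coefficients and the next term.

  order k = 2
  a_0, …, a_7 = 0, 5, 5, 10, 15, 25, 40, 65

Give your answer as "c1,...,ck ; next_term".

1,1 ; 105

  a_2 = 1·5 + 1·0 = 5
  a_3 = 1·5 + 1·5 = 10
  a_4 = 1·10 + 1·5 = 15
  a_5 = 1·15 + 1·10 = 25
  a_6 = 1·25 + 1·15 = 40
  a_7 = 1·40 + 1·25 = 65
  a_8 = 1·65 + 1·40 = 105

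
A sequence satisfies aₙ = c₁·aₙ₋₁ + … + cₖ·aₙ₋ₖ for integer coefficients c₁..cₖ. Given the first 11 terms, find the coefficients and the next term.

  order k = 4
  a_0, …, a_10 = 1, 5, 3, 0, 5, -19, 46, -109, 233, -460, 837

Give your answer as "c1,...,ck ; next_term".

  a_4 = -3·0 + -1·3 + 2·5 + -2·1 = 5
  a_5 = -3·5 + -1·0 + 2·3 + -2·5 = -19
  a_6 = -3·-19 + -1·5 + 2·0 + -2·3 = 46
  a_7 = -3·46 + -1·-19 + 2·5 + -2·0 = -109
  a_8 = -3·-109 + -1·46 + 2·-19 + -2·5 = 233
  a_9 = -3·233 + -1·-109 + 2·46 + -2·-19 = -460
  a_10 = -3·-460 + -1·233 + 2·-109 + -2·46 = 837
  a_11 = -3·837 + -1·-460 + 2·233 + -2·-109 = -1367

-3,-1,2,-2 ; -1367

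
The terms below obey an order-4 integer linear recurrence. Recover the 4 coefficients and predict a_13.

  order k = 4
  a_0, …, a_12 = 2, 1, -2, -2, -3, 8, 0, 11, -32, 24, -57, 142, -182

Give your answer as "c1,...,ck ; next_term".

  a_4 = -1·-2 + 0·-2 + -3·1 + -1·2 = -3
  a_5 = -1·-3 + 0·-2 + -3·-2 + -1·1 = 8
  a_6 = -1·8 + 0·-3 + -3·-2 + -1·-2 = 0
  a_7 = -1·0 + 0·8 + -3·-3 + -1·-2 = 11
  a_8 = -1·11 + 0·0 + -3·8 + -1·-3 = -32
  a_9 = -1·-32 + 0·11 + -3·0 + -1·8 = 24
  a_10 = -1·24 + 0·-32 + -3·11 + -1·0 = -57
  a_11 = -1·-57 + 0·24 + -3·-32 + -1·11 = 142
  a_12 = -1·142 + 0·-57 + -3·24 + -1·-32 = -182
  a_13 = -1·-182 + 0·142 + -3·-57 + -1·24 = 329

-1,0,-3,-1 ; 329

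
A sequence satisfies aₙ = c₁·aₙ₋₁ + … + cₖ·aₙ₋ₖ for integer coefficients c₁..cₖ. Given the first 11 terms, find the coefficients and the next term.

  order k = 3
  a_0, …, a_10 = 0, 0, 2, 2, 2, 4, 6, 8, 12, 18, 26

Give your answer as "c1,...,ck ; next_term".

  a_3 = 1·2 + 0·0 + 1·0 = 2
  a_4 = 1·2 + 0·2 + 1·0 = 2
  a_5 = 1·2 + 0·2 + 1·2 = 4
  a_6 = 1·4 + 0·2 + 1·2 = 6
  a_7 = 1·6 + 0·4 + 1·2 = 8
  a_8 = 1·8 + 0·6 + 1·4 = 12
  a_9 = 1·12 + 0·8 + 1·6 = 18
  a_10 = 1·18 + 0·12 + 1·8 = 26
  a_11 = 1·26 + 0·18 + 1·12 = 38

1,0,1 ; 38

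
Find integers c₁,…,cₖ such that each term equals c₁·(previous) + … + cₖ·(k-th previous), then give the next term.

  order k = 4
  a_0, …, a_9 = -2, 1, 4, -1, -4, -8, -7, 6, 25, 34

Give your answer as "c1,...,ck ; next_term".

1,-1,-1,-1 ; 10

  a_4 = 1·-1 + -1·4 + -1·1 + -1·-2 = -4
  a_5 = 1·-4 + -1·-1 + -1·4 + -1·1 = -8
  a_6 = 1·-8 + -1·-4 + -1·-1 + -1·4 = -7
  a_7 = 1·-7 + -1·-8 + -1·-4 + -1·-1 = 6
  a_8 = 1·6 + -1·-7 + -1·-8 + -1·-4 = 25
  a_9 = 1·25 + -1·6 + -1·-7 + -1·-8 = 34
  a_10 = 1·34 + -1·25 + -1·6 + -1·-7 = 10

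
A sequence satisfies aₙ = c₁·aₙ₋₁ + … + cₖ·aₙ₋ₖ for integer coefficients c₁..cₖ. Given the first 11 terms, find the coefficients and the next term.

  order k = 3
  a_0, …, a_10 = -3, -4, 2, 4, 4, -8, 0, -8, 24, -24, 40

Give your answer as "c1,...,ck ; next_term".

  a_3 = -1·2 + 0·-4 + -2·-3 = 4
  a_4 = -1·4 + 0·2 + -2·-4 = 4
  a_5 = -1·4 + 0·4 + -2·2 = -8
  a_6 = -1·-8 + 0·4 + -2·4 = 0
  a_7 = -1·0 + 0·-8 + -2·4 = -8
  a_8 = -1·-8 + 0·0 + -2·-8 = 24
  a_9 = -1·24 + 0·-8 + -2·0 = -24
  a_10 = -1·-24 + 0·24 + -2·-8 = 40
  a_11 = -1·40 + 0·-24 + -2·24 = -88

-1,0,-2 ; -88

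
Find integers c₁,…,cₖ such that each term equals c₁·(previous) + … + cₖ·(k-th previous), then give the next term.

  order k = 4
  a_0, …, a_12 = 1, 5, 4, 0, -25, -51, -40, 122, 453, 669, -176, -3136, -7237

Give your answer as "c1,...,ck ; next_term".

2,-2,-4,3 ; -5491

  a_4 = 2·0 + -2·4 + -4·5 + 3·1 = -25
  a_5 = 2·-25 + -2·0 + -4·4 + 3·5 = -51
  a_6 = 2·-51 + -2·-25 + -4·0 + 3·4 = -40
  a_7 = 2·-40 + -2·-51 + -4·-25 + 3·0 = 122
  a_8 = 2·122 + -2·-40 + -4·-51 + 3·-25 = 453
  a_9 = 2·453 + -2·122 + -4·-40 + 3·-51 = 669
  a_10 = 2·669 + -2·453 + -4·122 + 3·-40 = -176
  a_11 = 2·-176 + -2·669 + -4·453 + 3·122 = -3136
  a_12 = 2·-3136 + -2·-176 + -4·669 + 3·453 = -7237
  a_13 = 2·-7237 + -2·-3136 + -4·-176 + 3·669 = -5491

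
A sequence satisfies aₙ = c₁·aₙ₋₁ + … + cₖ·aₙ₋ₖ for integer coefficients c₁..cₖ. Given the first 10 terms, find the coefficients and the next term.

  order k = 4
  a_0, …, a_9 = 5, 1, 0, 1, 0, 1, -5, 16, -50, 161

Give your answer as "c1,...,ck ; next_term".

  a_4 = -3·1 + 0·0 + -2·1 + 1·5 = 0
  a_5 = -3·0 + 0·1 + -2·0 + 1·1 = 1
  a_6 = -3·1 + 0·0 + -2·1 + 1·0 = -5
  a_7 = -3·-5 + 0·1 + -2·0 + 1·1 = 16
  a_8 = -3·16 + 0·-5 + -2·1 + 1·0 = -50
  a_9 = -3·-50 + 0·16 + -2·-5 + 1·1 = 161
  a_10 = -3·161 + 0·-50 + -2·16 + 1·-5 = -520

-3,0,-2,1 ; -520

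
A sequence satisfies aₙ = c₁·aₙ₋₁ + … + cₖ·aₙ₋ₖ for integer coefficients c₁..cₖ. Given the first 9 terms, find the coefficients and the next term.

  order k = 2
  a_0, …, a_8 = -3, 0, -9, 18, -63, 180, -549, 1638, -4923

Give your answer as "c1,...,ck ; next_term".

-2,3 ; 14760

  a_2 = -2·0 + 3·-3 = -9
  a_3 = -2·-9 + 3·0 = 18
  a_4 = -2·18 + 3·-9 = -63
  a_5 = -2·-63 + 3·18 = 180
  a_6 = -2·180 + 3·-63 = -549
  a_7 = -2·-549 + 3·180 = 1638
  a_8 = -2·1638 + 3·-549 = -4923
  a_9 = -2·-4923 + 3·1638 = 14760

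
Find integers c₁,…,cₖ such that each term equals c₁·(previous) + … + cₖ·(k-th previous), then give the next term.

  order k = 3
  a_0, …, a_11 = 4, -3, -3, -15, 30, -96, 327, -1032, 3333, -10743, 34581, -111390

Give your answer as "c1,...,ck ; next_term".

  a_3 = -2·-3 + 3·-3 + -3·4 = -15
  a_4 = -2·-15 + 3·-3 + -3·-3 = 30
  a_5 = -2·30 + 3·-15 + -3·-3 = -96
  a_6 = -2·-96 + 3·30 + -3·-15 = 327
  a_7 = -2·327 + 3·-96 + -3·30 = -1032
  a_8 = -2·-1032 + 3·327 + -3·-96 = 3333
  a_9 = -2·3333 + 3·-1032 + -3·327 = -10743
  a_10 = -2·-10743 + 3·3333 + -3·-1032 = 34581
  a_11 = -2·34581 + 3·-10743 + -3·3333 = -111390
  a_12 = -2·-111390 + 3·34581 + -3·-10743 = 358752

-2,3,-3 ; 358752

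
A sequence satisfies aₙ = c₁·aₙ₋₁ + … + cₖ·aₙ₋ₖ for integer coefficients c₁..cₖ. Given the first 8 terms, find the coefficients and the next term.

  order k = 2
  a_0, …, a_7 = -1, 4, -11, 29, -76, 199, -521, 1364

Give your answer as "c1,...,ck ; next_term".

  a_2 = -3·4 + -1·-1 = -11
  a_3 = -3·-11 + -1·4 = 29
  a_4 = -3·29 + -1·-11 = -76
  a_5 = -3·-76 + -1·29 = 199
  a_6 = -3·199 + -1·-76 = -521
  a_7 = -3·-521 + -1·199 = 1364
  a_8 = -3·1364 + -1·-521 = -3571

-3,-1 ; -3571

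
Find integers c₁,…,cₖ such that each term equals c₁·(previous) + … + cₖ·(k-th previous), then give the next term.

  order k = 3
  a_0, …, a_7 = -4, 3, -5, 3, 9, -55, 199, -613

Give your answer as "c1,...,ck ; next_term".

  a_3 = -4·-5 + -3·3 + 2·-4 = 3
  a_4 = -4·3 + -3·-5 + 2·3 = 9
  a_5 = -4·9 + -3·3 + 2·-5 = -55
  a_6 = -4·-55 + -3·9 + 2·3 = 199
  a_7 = -4·199 + -3·-55 + 2·9 = -613
  a_8 = -4·-613 + -3·199 + 2·-55 = 1745

-4,-3,2 ; 1745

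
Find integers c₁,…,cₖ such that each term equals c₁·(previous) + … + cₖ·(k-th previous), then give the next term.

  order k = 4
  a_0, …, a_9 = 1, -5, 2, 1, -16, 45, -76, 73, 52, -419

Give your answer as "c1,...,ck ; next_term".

-2,-1,2,-2 ; 1084

  a_4 = -2·1 + -1·2 + 2·-5 + -2·1 = -16
  a_5 = -2·-16 + -1·1 + 2·2 + -2·-5 = 45
  a_6 = -2·45 + -1·-16 + 2·1 + -2·2 = -76
  a_7 = -2·-76 + -1·45 + 2·-16 + -2·1 = 73
  a_8 = -2·73 + -1·-76 + 2·45 + -2·-16 = 52
  a_9 = -2·52 + -1·73 + 2·-76 + -2·45 = -419
  a_10 = -2·-419 + -1·52 + 2·73 + -2·-76 = 1084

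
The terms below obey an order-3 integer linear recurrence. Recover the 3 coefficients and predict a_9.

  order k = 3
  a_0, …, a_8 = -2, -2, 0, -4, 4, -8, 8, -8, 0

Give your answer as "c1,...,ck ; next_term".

  a_3 = -2·0 + 0·-2 + 2·-2 = -4
  a_4 = -2·-4 + 0·0 + 2·-2 = 4
  a_5 = -2·4 + 0·-4 + 2·0 = -8
  a_6 = -2·-8 + 0·4 + 2·-4 = 8
  a_7 = -2·8 + 0·-8 + 2·4 = -8
  a_8 = -2·-8 + 0·8 + 2·-8 = 0
  a_9 = -2·0 + 0·-8 + 2·8 = 16

-2,0,2 ; 16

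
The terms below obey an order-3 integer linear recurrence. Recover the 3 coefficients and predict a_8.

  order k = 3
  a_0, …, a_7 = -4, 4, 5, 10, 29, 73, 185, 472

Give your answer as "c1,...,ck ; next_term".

2,1,1 ; 1202

  a_3 = 2·5 + 1·4 + 1·-4 = 10
  a_4 = 2·10 + 1·5 + 1·4 = 29
  a_5 = 2·29 + 1·10 + 1·5 = 73
  a_6 = 2·73 + 1·29 + 1·10 = 185
  a_7 = 2·185 + 1·73 + 1·29 = 472
  a_8 = 2·472 + 1·185 + 1·73 = 1202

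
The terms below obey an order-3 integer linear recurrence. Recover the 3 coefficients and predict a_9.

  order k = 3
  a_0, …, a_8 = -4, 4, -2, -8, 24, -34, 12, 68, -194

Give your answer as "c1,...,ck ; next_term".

-2,-2,1 ; 264

  a_3 = -2·-2 + -2·4 + 1·-4 = -8
  a_4 = -2·-8 + -2·-2 + 1·4 = 24
  a_5 = -2·24 + -2·-8 + 1·-2 = -34
  a_6 = -2·-34 + -2·24 + 1·-8 = 12
  a_7 = -2·12 + -2·-34 + 1·24 = 68
  a_8 = -2·68 + -2·12 + 1·-34 = -194
  a_9 = -2·-194 + -2·68 + 1·12 = 264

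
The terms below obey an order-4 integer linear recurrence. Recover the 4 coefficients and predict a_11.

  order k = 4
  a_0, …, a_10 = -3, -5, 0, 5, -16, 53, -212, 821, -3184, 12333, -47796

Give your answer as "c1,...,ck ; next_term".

-3,3,-1,2 ; 185213

  a_4 = -3·5 + 3·0 + -1·-5 + 2·-3 = -16
  a_5 = -3·-16 + 3·5 + -1·0 + 2·-5 = 53
  a_6 = -3·53 + 3·-16 + -1·5 + 2·0 = -212
  a_7 = -3·-212 + 3·53 + -1·-16 + 2·5 = 821
  a_8 = -3·821 + 3·-212 + -1·53 + 2·-16 = -3184
  a_9 = -3·-3184 + 3·821 + -1·-212 + 2·53 = 12333
  a_10 = -3·12333 + 3·-3184 + -1·821 + 2·-212 = -47796
  a_11 = -3·-47796 + 3·12333 + -1·-3184 + 2·821 = 185213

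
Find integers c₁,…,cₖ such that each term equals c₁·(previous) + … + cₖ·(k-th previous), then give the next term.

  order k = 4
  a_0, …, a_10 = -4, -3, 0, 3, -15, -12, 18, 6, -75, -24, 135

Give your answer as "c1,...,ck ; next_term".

  a_4 = 0·3 + -1·0 + 1·-3 + 3·-4 = -15
  a_5 = 0·-15 + -1·3 + 1·0 + 3·-3 = -12
  a_6 = 0·-12 + -1·-15 + 1·3 + 3·0 = 18
  a_7 = 0·18 + -1·-12 + 1·-15 + 3·3 = 6
  a_8 = 0·6 + -1·18 + 1·-12 + 3·-15 = -75
  a_9 = 0·-75 + -1·6 + 1·18 + 3·-12 = -24
  a_10 = 0·-24 + -1·-75 + 1·6 + 3·18 = 135
  a_11 = 0·135 + -1·-24 + 1·-75 + 3·6 = -33

0,-1,1,3 ; -33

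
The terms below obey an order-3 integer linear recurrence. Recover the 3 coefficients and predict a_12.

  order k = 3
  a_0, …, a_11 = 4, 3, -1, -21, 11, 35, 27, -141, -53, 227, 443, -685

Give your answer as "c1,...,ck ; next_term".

-1,-2,-4 ; -1109

  a_3 = -1·-1 + -2·3 + -4·4 = -21
  a_4 = -1·-21 + -2·-1 + -4·3 = 11
  a_5 = -1·11 + -2·-21 + -4·-1 = 35
  a_6 = -1·35 + -2·11 + -4·-21 = 27
  a_7 = -1·27 + -2·35 + -4·11 = -141
  a_8 = -1·-141 + -2·27 + -4·35 = -53
  a_9 = -1·-53 + -2·-141 + -4·27 = 227
  a_10 = -1·227 + -2·-53 + -4·-141 = 443
  a_11 = -1·443 + -2·227 + -4·-53 = -685
  a_12 = -1·-685 + -2·443 + -4·227 = -1109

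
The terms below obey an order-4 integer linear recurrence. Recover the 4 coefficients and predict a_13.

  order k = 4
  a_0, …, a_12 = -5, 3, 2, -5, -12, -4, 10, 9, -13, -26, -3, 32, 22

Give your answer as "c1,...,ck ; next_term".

  a_4 = 1·-5 + -1·2 + 0·3 + 1·-5 = -12
  a_5 = 1·-12 + -1·-5 + 0·2 + 1·3 = -4
  a_6 = 1·-4 + -1·-12 + 0·-5 + 1·2 = 10
  a_7 = 1·10 + -1·-4 + 0·-12 + 1·-5 = 9
  a_8 = 1·9 + -1·10 + 0·-4 + 1·-12 = -13
  a_9 = 1·-13 + -1·9 + 0·10 + 1·-4 = -26
  a_10 = 1·-26 + -1·-13 + 0·9 + 1·10 = -3
  a_11 = 1·-3 + -1·-26 + 0·-13 + 1·9 = 32
  a_12 = 1·32 + -1·-3 + 0·-26 + 1·-13 = 22
  a_13 = 1·22 + -1·32 + 0·-3 + 1·-26 = -36

1,-1,0,1 ; -36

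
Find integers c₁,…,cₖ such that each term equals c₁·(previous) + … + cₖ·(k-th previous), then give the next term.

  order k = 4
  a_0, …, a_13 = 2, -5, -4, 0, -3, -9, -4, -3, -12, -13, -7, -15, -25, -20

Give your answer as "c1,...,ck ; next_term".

  a_4 = 0·0 + 0·-4 + 1·-5 + 1·2 = -3
  a_5 = 0·-3 + 0·0 + 1·-4 + 1·-5 = -9
  a_6 = 0·-9 + 0·-3 + 1·0 + 1·-4 = -4
  a_7 = 0·-4 + 0·-9 + 1·-3 + 1·0 = -3
  a_8 = 0·-3 + 0·-4 + 1·-9 + 1·-3 = -12
  a_9 = 0·-12 + 0·-3 + 1·-4 + 1·-9 = -13
  a_10 = 0·-13 + 0·-12 + 1·-3 + 1·-4 = -7
  a_11 = 0·-7 + 0·-13 + 1·-12 + 1·-3 = -15
  a_12 = 0·-15 + 0·-7 + 1·-13 + 1·-12 = -25
  a_13 = 0·-25 + 0·-15 + 1·-7 + 1·-13 = -20
  a_14 = 0·-20 + 0·-25 + 1·-15 + 1·-7 = -22

0,0,1,1 ; -22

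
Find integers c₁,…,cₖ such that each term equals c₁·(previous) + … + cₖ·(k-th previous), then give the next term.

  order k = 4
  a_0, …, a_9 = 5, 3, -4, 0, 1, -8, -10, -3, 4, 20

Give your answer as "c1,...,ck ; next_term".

2,-2,1,-2 ; 49

  a_4 = 2·0 + -2·-4 + 1·3 + -2·5 = 1
  a_5 = 2·1 + -2·0 + 1·-4 + -2·3 = -8
  a_6 = 2·-8 + -2·1 + 1·0 + -2·-4 = -10
  a_7 = 2·-10 + -2·-8 + 1·1 + -2·0 = -3
  a_8 = 2·-3 + -2·-10 + 1·-8 + -2·1 = 4
  a_9 = 2·4 + -2·-3 + 1·-10 + -2·-8 = 20
  a_10 = 2·20 + -2·4 + 1·-3 + -2·-10 = 49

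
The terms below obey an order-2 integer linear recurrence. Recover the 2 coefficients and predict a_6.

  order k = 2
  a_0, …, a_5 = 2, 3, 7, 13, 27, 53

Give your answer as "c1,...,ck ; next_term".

  a_2 = 1·3 + 2·2 = 7
  a_3 = 1·7 + 2·3 = 13
  a_4 = 1·13 + 2·7 = 27
  a_5 = 1·27 + 2·13 = 53
  a_6 = 1·53 + 2·27 = 107

1,2 ; 107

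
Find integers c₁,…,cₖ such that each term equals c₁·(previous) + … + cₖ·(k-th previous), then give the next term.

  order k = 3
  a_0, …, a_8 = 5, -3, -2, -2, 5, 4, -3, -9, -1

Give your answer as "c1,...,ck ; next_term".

  a_3 = 0·-2 + -1·-3 + -1·5 = -2
  a_4 = 0·-2 + -1·-2 + -1·-3 = 5
  a_5 = 0·5 + -1·-2 + -1·-2 = 4
  a_6 = 0·4 + -1·5 + -1·-2 = -3
  a_7 = 0·-3 + -1·4 + -1·5 = -9
  a_8 = 0·-9 + -1·-3 + -1·4 = -1
  a_9 = 0·-1 + -1·-9 + -1·-3 = 12

0,-1,-1 ; 12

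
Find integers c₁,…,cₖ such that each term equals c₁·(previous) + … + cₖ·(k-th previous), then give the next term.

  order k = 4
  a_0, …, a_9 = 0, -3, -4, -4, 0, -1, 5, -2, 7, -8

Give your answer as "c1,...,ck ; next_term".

  a_4 = -1·-4 + 1·-4 + 0·-3 + -1·0 = 0
  a_5 = -1·0 + 1·-4 + 0·-4 + -1·-3 = -1
  a_6 = -1·-1 + 1·0 + 0·-4 + -1·-4 = 5
  a_7 = -1·5 + 1·-1 + 0·0 + -1·-4 = -2
  a_8 = -1·-2 + 1·5 + 0·-1 + -1·0 = 7
  a_9 = -1·7 + 1·-2 + 0·5 + -1·-1 = -8
  a_10 = -1·-8 + 1·7 + 0·-2 + -1·5 = 10

-1,1,0,-1 ; 10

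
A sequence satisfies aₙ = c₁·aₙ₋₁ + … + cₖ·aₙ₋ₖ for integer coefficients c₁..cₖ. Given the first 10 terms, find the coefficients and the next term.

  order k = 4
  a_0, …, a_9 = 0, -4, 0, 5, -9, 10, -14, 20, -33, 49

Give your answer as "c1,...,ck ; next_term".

-1,1,1,1 ; -76

  a_4 = -1·5 + 1·0 + 1·-4 + 1·0 = -9
  a_5 = -1·-9 + 1·5 + 1·0 + 1·-4 = 10
  a_6 = -1·10 + 1·-9 + 1·5 + 1·0 = -14
  a_7 = -1·-14 + 1·10 + 1·-9 + 1·5 = 20
  a_8 = -1·20 + 1·-14 + 1·10 + 1·-9 = -33
  a_9 = -1·-33 + 1·20 + 1·-14 + 1·10 = 49
  a_10 = -1·49 + 1·-33 + 1·20 + 1·-14 = -76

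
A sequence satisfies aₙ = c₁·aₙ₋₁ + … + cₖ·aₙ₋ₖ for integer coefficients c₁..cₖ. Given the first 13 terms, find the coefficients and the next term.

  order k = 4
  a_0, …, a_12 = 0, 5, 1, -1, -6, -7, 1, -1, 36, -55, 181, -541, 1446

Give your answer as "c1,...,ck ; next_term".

-2,2,-2,-3 ; -4171

  a_4 = -2·-1 + 2·1 + -2·5 + -3·0 = -6
  a_5 = -2·-6 + 2·-1 + -2·1 + -3·5 = -7
  a_6 = -2·-7 + 2·-6 + -2·-1 + -3·1 = 1
  a_7 = -2·1 + 2·-7 + -2·-6 + -3·-1 = -1
  a_8 = -2·-1 + 2·1 + -2·-7 + -3·-6 = 36
  a_9 = -2·36 + 2·-1 + -2·1 + -3·-7 = -55
  a_10 = -2·-55 + 2·36 + -2·-1 + -3·1 = 181
  a_11 = -2·181 + 2·-55 + -2·36 + -3·-1 = -541
  a_12 = -2·-541 + 2·181 + -2·-55 + -3·36 = 1446
  a_13 = -2·1446 + 2·-541 + -2·181 + -3·-55 = -4171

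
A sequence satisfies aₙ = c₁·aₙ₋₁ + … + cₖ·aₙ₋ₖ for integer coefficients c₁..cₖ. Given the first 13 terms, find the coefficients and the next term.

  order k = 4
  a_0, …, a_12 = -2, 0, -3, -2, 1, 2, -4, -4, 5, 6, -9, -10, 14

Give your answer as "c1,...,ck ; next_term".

  a_4 = 0·-2 + -1·-3 + 0·0 + 1·-2 = 1
  a_5 = 0·1 + -1·-2 + 0·-3 + 1·0 = 2
  a_6 = 0·2 + -1·1 + 0·-2 + 1·-3 = -4
  a_7 = 0·-4 + -1·2 + 0·1 + 1·-2 = -4
  a_8 = 0·-4 + -1·-4 + 0·2 + 1·1 = 5
  a_9 = 0·5 + -1·-4 + 0·-4 + 1·2 = 6
  a_10 = 0·6 + -1·5 + 0·-4 + 1·-4 = -9
  a_11 = 0·-9 + -1·6 + 0·5 + 1·-4 = -10
  a_12 = 0·-10 + -1·-9 + 0·6 + 1·5 = 14
  a_13 = 0·14 + -1·-10 + 0·-9 + 1·6 = 16

0,-1,0,1 ; 16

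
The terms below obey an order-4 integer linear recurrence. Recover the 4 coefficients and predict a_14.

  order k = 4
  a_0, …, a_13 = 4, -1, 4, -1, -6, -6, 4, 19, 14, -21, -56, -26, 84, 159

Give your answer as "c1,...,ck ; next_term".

0,-1,-2,-1 ; 24

  a_4 = 0·-1 + -1·4 + -2·-1 + -1·4 = -6
  a_5 = 0·-6 + -1·-1 + -2·4 + -1·-1 = -6
  a_6 = 0·-6 + -1·-6 + -2·-1 + -1·4 = 4
  a_7 = 0·4 + -1·-6 + -2·-6 + -1·-1 = 19
  a_8 = 0·19 + -1·4 + -2·-6 + -1·-6 = 14
  a_9 = 0·14 + -1·19 + -2·4 + -1·-6 = -21
  a_10 = 0·-21 + -1·14 + -2·19 + -1·4 = -56
  a_11 = 0·-56 + -1·-21 + -2·14 + -1·19 = -26
  a_12 = 0·-26 + -1·-56 + -2·-21 + -1·14 = 84
  a_13 = 0·84 + -1·-26 + -2·-56 + -1·-21 = 159
  a_14 = 0·159 + -1·84 + -2·-26 + -1·-56 = 24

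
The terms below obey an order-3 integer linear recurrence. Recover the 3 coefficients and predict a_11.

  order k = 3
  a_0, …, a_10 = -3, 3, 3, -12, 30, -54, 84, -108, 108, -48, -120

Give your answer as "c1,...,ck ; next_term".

  a_3 = -2·3 + 0·3 + 2·-3 = -12
  a_4 = -2·-12 + 0·3 + 2·3 = 30
  a_5 = -2·30 + 0·-12 + 2·3 = -54
  a_6 = -2·-54 + 0·30 + 2·-12 = 84
  a_7 = -2·84 + 0·-54 + 2·30 = -108
  a_8 = -2·-108 + 0·84 + 2·-54 = 108
  a_9 = -2·108 + 0·-108 + 2·84 = -48
  a_10 = -2·-48 + 0·108 + 2·-108 = -120
  a_11 = -2·-120 + 0·-48 + 2·108 = 456

-2,0,2 ; 456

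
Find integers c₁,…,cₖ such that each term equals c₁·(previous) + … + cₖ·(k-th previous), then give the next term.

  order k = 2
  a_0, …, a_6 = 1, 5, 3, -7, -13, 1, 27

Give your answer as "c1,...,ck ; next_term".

1,-2 ; 25

  a_2 = 1·5 + -2·1 = 3
  a_3 = 1·3 + -2·5 = -7
  a_4 = 1·-7 + -2·3 = -13
  a_5 = 1·-13 + -2·-7 = 1
  a_6 = 1·1 + -2·-13 = 27
  a_7 = 1·27 + -2·1 = 25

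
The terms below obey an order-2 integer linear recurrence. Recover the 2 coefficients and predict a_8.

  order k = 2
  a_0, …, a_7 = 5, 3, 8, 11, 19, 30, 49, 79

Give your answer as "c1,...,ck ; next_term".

  a_2 = 1·3 + 1·5 = 8
  a_3 = 1·8 + 1·3 = 11
  a_4 = 1·11 + 1·8 = 19
  a_5 = 1·19 + 1·11 = 30
  a_6 = 1·30 + 1·19 = 49
  a_7 = 1·49 + 1·30 = 79
  a_8 = 1·79 + 1·49 = 128

1,1 ; 128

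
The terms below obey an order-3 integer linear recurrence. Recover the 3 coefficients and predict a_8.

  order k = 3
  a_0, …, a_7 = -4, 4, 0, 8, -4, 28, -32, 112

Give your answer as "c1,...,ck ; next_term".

  a_3 = -1·0 + 3·4 + 1·-4 = 8
  a_4 = -1·8 + 3·0 + 1·4 = -4
  a_5 = -1·-4 + 3·8 + 1·0 = 28
  a_6 = -1·28 + 3·-4 + 1·8 = -32
  a_7 = -1·-32 + 3·28 + 1·-4 = 112
  a_8 = -1·112 + 3·-32 + 1·28 = -180

-1,3,1 ; -180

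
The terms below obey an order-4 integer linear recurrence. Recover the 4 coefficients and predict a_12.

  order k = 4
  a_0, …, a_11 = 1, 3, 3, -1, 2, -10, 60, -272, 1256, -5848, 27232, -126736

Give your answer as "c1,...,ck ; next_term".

-4,2,-4,4 ; 589824

  a_4 = -4·-1 + 2·3 + -4·3 + 4·1 = 2
  a_5 = -4·2 + 2·-1 + -4·3 + 4·3 = -10
  a_6 = -4·-10 + 2·2 + -4·-1 + 4·3 = 60
  a_7 = -4·60 + 2·-10 + -4·2 + 4·-1 = -272
  a_8 = -4·-272 + 2·60 + -4·-10 + 4·2 = 1256
  a_9 = -4·1256 + 2·-272 + -4·60 + 4·-10 = -5848
  a_10 = -4·-5848 + 2·1256 + -4·-272 + 4·60 = 27232
  a_11 = -4·27232 + 2·-5848 + -4·1256 + 4·-272 = -126736
  a_12 = -4·-126736 + 2·27232 + -4·-5848 + 4·1256 = 589824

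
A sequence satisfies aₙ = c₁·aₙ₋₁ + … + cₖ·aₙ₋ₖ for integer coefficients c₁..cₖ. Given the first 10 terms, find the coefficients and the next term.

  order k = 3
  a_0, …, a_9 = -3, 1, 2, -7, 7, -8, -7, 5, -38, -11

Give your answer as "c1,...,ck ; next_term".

  a_3 = 0·2 + 2·1 + 3·-3 = -7
  a_4 = 0·-7 + 2·2 + 3·1 = 7
  a_5 = 0·7 + 2·-7 + 3·2 = -8
  a_6 = 0·-8 + 2·7 + 3·-7 = -7
  a_7 = 0·-7 + 2·-8 + 3·7 = 5
  a_8 = 0·5 + 2·-7 + 3·-8 = -38
  a_9 = 0·-38 + 2·5 + 3·-7 = -11
  a_10 = 0·-11 + 2·-38 + 3·5 = -61

0,2,3 ; -61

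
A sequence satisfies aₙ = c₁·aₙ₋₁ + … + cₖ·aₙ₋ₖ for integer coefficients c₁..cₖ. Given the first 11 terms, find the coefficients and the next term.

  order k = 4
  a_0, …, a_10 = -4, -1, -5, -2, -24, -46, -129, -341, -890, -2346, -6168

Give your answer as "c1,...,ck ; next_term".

  a_4 = 1·-2 + 3·-5 + 3·-1 + 1·-4 = -24
  a_5 = 1·-24 + 3·-2 + 3·-5 + 1·-1 = -46
  a_6 = 1·-46 + 3·-24 + 3·-2 + 1·-5 = -129
  a_7 = 1·-129 + 3·-46 + 3·-24 + 1·-2 = -341
  a_8 = 1·-341 + 3·-129 + 3·-46 + 1·-24 = -890
  a_9 = 1·-890 + 3·-341 + 3·-129 + 1·-46 = -2346
  a_10 = 1·-2346 + 3·-890 + 3·-341 + 1·-129 = -6168
  a_11 = 1·-6168 + 3·-2346 + 3·-890 + 1·-341 = -16217

1,3,3,1 ; -16217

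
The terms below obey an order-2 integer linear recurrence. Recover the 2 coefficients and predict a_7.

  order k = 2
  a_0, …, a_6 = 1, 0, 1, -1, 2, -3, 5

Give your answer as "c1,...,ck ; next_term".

  a_2 = -1·0 + 1·1 = 1
  a_3 = -1·1 + 1·0 = -1
  a_4 = -1·-1 + 1·1 = 2
  a_5 = -1·2 + 1·-1 = -3
  a_6 = -1·-3 + 1·2 = 5
  a_7 = -1·5 + 1·-3 = -8

-1,1 ; -8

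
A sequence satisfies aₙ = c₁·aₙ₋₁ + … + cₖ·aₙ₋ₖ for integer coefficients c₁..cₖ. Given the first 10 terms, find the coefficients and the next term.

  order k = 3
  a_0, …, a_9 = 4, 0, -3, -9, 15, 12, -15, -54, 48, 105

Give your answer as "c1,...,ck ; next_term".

-1,-2,-3 ; -39

  a_3 = -1·-3 + -2·0 + -3·4 = -9
  a_4 = -1·-9 + -2·-3 + -3·0 = 15
  a_5 = -1·15 + -2·-9 + -3·-3 = 12
  a_6 = -1·12 + -2·15 + -3·-9 = -15
  a_7 = -1·-15 + -2·12 + -3·15 = -54
  a_8 = -1·-54 + -2·-15 + -3·12 = 48
  a_9 = -1·48 + -2·-54 + -3·-15 = 105
  a_10 = -1·105 + -2·48 + -3·-54 = -39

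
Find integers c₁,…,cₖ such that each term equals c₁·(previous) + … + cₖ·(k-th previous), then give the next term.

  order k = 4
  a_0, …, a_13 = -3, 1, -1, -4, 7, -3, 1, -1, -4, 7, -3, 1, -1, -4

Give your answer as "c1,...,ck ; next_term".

-1,-1,-1,-1 ; 7

  a_4 = -1·-4 + -1·-1 + -1·1 + -1·-3 = 7
  a_5 = -1·7 + -1·-4 + -1·-1 + -1·1 = -3
  a_6 = -1·-3 + -1·7 + -1·-4 + -1·-1 = 1
  a_7 = -1·1 + -1·-3 + -1·7 + -1·-4 = -1
  a_8 = -1·-1 + -1·1 + -1·-3 + -1·7 = -4
  a_9 = -1·-4 + -1·-1 + -1·1 + -1·-3 = 7
  a_10 = -1·7 + -1·-4 + -1·-1 + -1·1 = -3
  a_11 = -1·-3 + -1·7 + -1·-4 + -1·-1 = 1
  a_12 = -1·1 + -1·-3 + -1·7 + -1·-4 = -1
  a_13 = -1·-1 + -1·1 + -1·-3 + -1·7 = -4
  a_14 = -1·-4 + -1·-1 + -1·1 + -1·-3 = 7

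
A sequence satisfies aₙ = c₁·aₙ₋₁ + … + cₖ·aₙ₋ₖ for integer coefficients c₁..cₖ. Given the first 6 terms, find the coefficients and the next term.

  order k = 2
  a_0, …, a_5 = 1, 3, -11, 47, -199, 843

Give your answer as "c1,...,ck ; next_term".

-4,1 ; -3571

  a_2 = -4·3 + 1·1 = -11
  a_3 = -4·-11 + 1·3 = 47
  a_4 = -4·47 + 1·-11 = -199
  a_5 = -4·-199 + 1·47 = 843
  a_6 = -4·843 + 1·-199 = -3571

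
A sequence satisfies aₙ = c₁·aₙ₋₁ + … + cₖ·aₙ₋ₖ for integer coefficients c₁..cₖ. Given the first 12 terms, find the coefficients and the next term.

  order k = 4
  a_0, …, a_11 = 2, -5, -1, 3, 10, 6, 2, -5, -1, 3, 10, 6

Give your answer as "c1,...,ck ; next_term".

1,0,-1,1 ; 2

  a_4 = 1·3 + 0·-1 + -1·-5 + 1·2 = 10
  a_5 = 1·10 + 0·3 + -1·-1 + 1·-5 = 6
  a_6 = 1·6 + 0·10 + -1·3 + 1·-1 = 2
  a_7 = 1·2 + 0·6 + -1·10 + 1·3 = -5
  a_8 = 1·-5 + 0·2 + -1·6 + 1·10 = -1
  a_9 = 1·-1 + 0·-5 + -1·2 + 1·6 = 3
  a_10 = 1·3 + 0·-1 + -1·-5 + 1·2 = 10
  a_11 = 1·10 + 0·3 + -1·-1 + 1·-5 = 6
  a_12 = 1·6 + 0·10 + -1·3 + 1·-1 = 2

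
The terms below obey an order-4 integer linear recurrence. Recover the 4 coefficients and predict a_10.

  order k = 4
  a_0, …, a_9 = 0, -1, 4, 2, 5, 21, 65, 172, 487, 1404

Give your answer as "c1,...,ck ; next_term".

2,1,3,3 ; 4006

  a_4 = 2·2 + 1·4 + 3·-1 + 3·0 = 5
  a_5 = 2·5 + 1·2 + 3·4 + 3·-1 = 21
  a_6 = 2·21 + 1·5 + 3·2 + 3·4 = 65
  a_7 = 2·65 + 1·21 + 3·5 + 3·2 = 172
  a_8 = 2·172 + 1·65 + 3·21 + 3·5 = 487
  a_9 = 2·487 + 1·172 + 3·65 + 3·21 = 1404
  a_10 = 2·1404 + 1·487 + 3·172 + 3·65 = 4006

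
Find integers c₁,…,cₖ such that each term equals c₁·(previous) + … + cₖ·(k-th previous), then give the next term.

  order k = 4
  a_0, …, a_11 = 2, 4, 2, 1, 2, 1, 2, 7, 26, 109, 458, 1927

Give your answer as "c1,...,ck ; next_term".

  a_4 = 4·1 + 1·2 + 0·4 + -2·2 = 2
  a_5 = 4·2 + 1·1 + 0·2 + -2·4 = 1
  a_6 = 4·1 + 1·2 + 0·1 + -2·2 = 2
  a_7 = 4·2 + 1·1 + 0·2 + -2·1 = 7
  a_8 = 4·7 + 1·2 + 0·1 + -2·2 = 26
  a_9 = 4·26 + 1·7 + 0·2 + -2·1 = 109
  a_10 = 4·109 + 1·26 + 0·7 + -2·2 = 458
  a_11 = 4·458 + 1·109 + 0·26 + -2·7 = 1927
  a_12 = 4·1927 + 1·458 + 0·109 + -2·26 = 8114

4,1,0,-2 ; 8114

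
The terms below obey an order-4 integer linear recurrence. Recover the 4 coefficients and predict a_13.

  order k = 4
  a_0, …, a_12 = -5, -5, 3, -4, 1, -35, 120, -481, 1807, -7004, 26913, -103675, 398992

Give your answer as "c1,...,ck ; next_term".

-3,3,0,4 ; -1536017

  a_4 = -3·-4 + 3·3 + 0·-5 + 4·-5 = 1
  a_5 = -3·1 + 3·-4 + 0·3 + 4·-5 = -35
  a_6 = -3·-35 + 3·1 + 0·-4 + 4·3 = 120
  a_7 = -3·120 + 3·-35 + 0·1 + 4·-4 = -481
  a_8 = -3·-481 + 3·120 + 0·-35 + 4·1 = 1807
  a_9 = -3·1807 + 3·-481 + 0·120 + 4·-35 = -7004
  a_10 = -3·-7004 + 3·1807 + 0·-481 + 4·120 = 26913
  a_11 = -3·26913 + 3·-7004 + 0·1807 + 4·-481 = -103675
  a_12 = -3·-103675 + 3·26913 + 0·-7004 + 4·1807 = 398992
  a_13 = -3·398992 + 3·-103675 + 0·26913 + 4·-7004 = -1536017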